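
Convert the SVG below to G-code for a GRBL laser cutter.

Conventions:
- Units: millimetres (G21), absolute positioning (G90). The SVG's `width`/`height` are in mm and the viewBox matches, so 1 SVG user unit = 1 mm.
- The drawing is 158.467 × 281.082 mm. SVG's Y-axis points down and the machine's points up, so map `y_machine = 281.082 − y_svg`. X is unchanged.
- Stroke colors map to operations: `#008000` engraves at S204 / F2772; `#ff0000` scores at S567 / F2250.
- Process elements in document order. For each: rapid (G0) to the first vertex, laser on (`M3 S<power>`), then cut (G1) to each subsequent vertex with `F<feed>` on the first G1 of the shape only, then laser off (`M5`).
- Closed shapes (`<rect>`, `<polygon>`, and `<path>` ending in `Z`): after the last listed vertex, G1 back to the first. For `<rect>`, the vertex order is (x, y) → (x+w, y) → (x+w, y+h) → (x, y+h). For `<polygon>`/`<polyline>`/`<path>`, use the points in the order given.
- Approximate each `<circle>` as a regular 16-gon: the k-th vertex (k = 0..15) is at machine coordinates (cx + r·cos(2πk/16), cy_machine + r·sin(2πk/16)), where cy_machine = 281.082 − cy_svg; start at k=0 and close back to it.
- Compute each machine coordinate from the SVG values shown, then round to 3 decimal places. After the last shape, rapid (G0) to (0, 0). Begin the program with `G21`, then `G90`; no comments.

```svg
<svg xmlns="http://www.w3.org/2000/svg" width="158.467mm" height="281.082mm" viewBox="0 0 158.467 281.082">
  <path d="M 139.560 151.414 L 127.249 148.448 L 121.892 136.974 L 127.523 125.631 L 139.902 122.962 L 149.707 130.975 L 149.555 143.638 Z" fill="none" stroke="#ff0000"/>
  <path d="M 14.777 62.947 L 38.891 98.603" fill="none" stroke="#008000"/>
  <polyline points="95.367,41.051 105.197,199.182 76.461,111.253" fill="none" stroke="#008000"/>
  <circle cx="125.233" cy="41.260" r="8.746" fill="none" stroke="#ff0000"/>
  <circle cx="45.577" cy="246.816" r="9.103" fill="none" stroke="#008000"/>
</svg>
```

viewBox `0 0 158.467 281.082` with mm width/height → 1 unit = 1 mm. Flip: y_m = 281.082 − y_svg.

**Shape 1** — `<path>` regular polygon, stroke `#ff0000` → score (S567, F2250). Machine vertices: (139.560,129.668) → (127.249,132.634) → (121.892,144.108) → (127.523,155.451) → (139.902,158.120) → (149.707,150.107) → (149.555,137.444) → (139.560,129.668). Closed: final G1 returns to the first vertex.

**Shape 2** — `<path>` line segment, stroke `#008000` → engrave (S204, F2772). Machine vertices: (14.777,218.135) → (38.891,182.479). Open path.

**Shape 3** — `<polyline>` open polyline, stroke `#008000` → engrave (S204, F2772). Machine vertices: (95.367,240.031) → (105.197,81.900) → (76.461,169.829). Open path.

**Shape 4** — `<circle>` circle, stroke `#ff0000` → score (S567, F2250). Machine vertices: (133.979,239.822) → (133.313,243.169) → (131.417,246.006) → (128.580,247.902) → (125.233,248.568) → (121.886,247.902) → (119.049,246.006) → (117.153,243.169) → (116.487,239.822) → (117.153,236.475) → (119.049,233.638) → (121.886,231.742) → (125.233,231.076) → (128.580,231.742) → (131.417,233.638) → (133.313,236.475) → (133.979,239.822). Closed: final G1 returns to the first vertex.

**Shape 5** — `<circle>` circle, stroke `#008000` → engrave (S204, F2772). Machine vertices: (54.680,34.266) → (53.987,37.750) → (52.014,40.703) → (49.061,42.676) → (45.577,43.369) → (42.093,42.676) → (39.140,40.703) → (37.167,37.750) → (36.474,34.266) → (37.167,30.782) → (39.140,27.829) → (42.093,25.856) → (45.577,25.163) → (49.061,25.856) → (52.014,27.829) → (53.987,30.782) → (54.680,34.266). Closed: final G1 returns to the first vertex.

G21
G90
G0 X139.560 Y129.668
M3 S567
G1 X127.249 Y132.634 F2250
G1 X121.892 Y144.108
G1 X127.523 Y155.451
G1 X139.902 Y158.120
G1 X149.707 Y150.107
G1 X149.555 Y137.444
G1 X139.560 Y129.668
M5
G0 X14.777 Y218.135
M3 S204
G1 X38.891 Y182.479 F2772
M5
G0 X95.367 Y240.031
M3 S204
G1 X105.197 Y81.900 F2772
G1 X76.461 Y169.829
M5
G0 X133.979 Y239.822
M3 S567
G1 X133.313 Y243.169 F2250
G1 X131.417 Y246.006
G1 X128.580 Y247.902
G1 X125.233 Y248.568
G1 X121.886 Y247.902
G1 X119.049 Y246.006
G1 X117.153 Y243.169
G1 X116.487 Y239.822
G1 X117.153 Y236.475
G1 X119.049 Y233.638
G1 X121.886 Y231.742
G1 X125.233 Y231.076
G1 X128.580 Y231.742
G1 X131.417 Y233.638
G1 X133.313 Y236.475
G1 X133.979 Y239.822
M5
G0 X54.680 Y34.266
M3 S204
G1 X53.987 Y37.750 F2772
G1 X52.014 Y40.703
G1 X49.061 Y42.676
G1 X45.577 Y43.369
G1 X42.093 Y42.676
G1 X39.140 Y40.703
G1 X37.167 Y37.750
G1 X36.474 Y34.266
G1 X37.167 Y30.782
G1 X39.140 Y27.829
G1 X42.093 Y25.856
G1 X45.577 Y25.163
G1 X49.061 Y25.856
G1 X52.014 Y27.829
G1 X53.987 Y30.782
G1 X54.680 Y34.266
M5
G0 X0.000 Y0.000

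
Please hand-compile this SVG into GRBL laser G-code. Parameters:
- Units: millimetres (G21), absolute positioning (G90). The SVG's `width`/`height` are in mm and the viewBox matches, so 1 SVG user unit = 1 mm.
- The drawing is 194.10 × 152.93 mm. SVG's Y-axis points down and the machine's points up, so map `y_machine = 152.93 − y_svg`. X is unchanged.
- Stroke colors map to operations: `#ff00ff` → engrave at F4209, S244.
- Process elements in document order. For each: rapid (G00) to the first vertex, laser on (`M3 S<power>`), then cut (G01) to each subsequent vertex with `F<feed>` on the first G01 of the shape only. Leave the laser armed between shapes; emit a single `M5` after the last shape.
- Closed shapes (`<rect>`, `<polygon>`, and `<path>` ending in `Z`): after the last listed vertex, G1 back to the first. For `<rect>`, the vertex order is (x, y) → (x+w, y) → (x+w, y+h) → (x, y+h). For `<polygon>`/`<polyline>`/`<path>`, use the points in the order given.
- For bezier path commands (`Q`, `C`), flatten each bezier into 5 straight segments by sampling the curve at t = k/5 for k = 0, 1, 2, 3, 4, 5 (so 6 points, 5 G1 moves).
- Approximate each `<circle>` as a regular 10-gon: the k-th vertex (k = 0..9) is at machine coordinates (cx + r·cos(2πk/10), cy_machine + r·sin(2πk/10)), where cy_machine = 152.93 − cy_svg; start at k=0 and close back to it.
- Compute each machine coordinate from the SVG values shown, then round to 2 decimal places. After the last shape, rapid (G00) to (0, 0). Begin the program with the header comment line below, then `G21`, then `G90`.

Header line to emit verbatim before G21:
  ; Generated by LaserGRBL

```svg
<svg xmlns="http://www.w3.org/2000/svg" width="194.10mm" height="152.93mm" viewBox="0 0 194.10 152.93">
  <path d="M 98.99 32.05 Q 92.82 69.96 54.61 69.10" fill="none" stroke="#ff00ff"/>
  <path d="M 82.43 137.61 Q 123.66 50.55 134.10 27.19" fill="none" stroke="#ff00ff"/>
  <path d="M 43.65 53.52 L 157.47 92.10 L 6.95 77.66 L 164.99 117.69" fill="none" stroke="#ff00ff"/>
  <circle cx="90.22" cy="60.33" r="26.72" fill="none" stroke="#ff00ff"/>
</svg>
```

; Generated by LaserGRBL
G21
G90
G00 X98.99 Y120.88
M3 S244
G01 X95.24 Y107.27 F4209
G01 X88.93 Y96.76
G01 X80.05 Y89.35
G01 X68.61 Y85.04
G01 X54.61 Y83.83
G00 X82.43 Y15.32
M3 S244
G01 X97.69 Y47.60 F4209
G01 X110.49 Y74.78
G01 X120.82 Y96.86
G01 X128.69 Y113.85
G01 X134.10 Y125.74
G00 X43.65 Y99.41
M3 S244
G01 X157.47 Y60.83 F4209
G01 X6.95 Y75.27
G01 X164.99 Y35.24
G00 X116.94 Y92.60
M3 S244
G01 X111.84 Y108.31 F4209
G01 X98.48 Y118.01
G01 X81.96 Y118.01
G01 X68.60 Y108.31
G01 X63.50 Y92.60
G01 X68.60 Y76.89
G01 X81.96 Y67.19
G01 X98.48 Y67.19
G01 X111.84 Y76.89
G01 X116.94 Y92.60
M5
G00 X0.00 Y0.00

Since the viewBox matches the mm dimensions, user units are millimetres directly. The only transform is the Y-flip y_m = 152.93 − y_svg.

Shape 1 is a quadratic bezier drawn with `<path>`. Its stroke #ff00ff means engrave at S244, F4209. After flipping Y the toolpath is (98.99,120.88) → (95.24,107.27) → (88.93,96.76) → (80.05,89.35) → (68.61,85.04) → (54.61,83.83).

Shape 2 is a quadratic bezier drawn with `<path>`. Its stroke #ff00ff means engrave at S244, F4209. After flipping Y the toolpath is (82.43,15.32) → (97.69,47.60) → (110.49,74.78) → (120.82,96.86) → (128.69,113.85) → (134.10,125.74).

Shape 3 is a open polyline drawn with `<path>`. Its stroke #ff00ff means engrave at S244, F4209. After flipping Y the toolpath is (43.65,99.41) → (157.47,60.83) → (6.95,75.27) → (164.99,35.24).

Shape 4 is a circle drawn with `<circle>`. Its stroke #ff00ff means engrave at S244, F4209. After flipping Y the toolpath is (116.94,92.60) → (111.84,108.31) → (98.48,118.01) → (81.96,118.01) → (68.60,108.31) → (63.50,92.60) → (68.60,76.89) → (81.96,67.19) → (98.48,67.19) → (111.84,76.89) → (116.94,92.60), returning to the start.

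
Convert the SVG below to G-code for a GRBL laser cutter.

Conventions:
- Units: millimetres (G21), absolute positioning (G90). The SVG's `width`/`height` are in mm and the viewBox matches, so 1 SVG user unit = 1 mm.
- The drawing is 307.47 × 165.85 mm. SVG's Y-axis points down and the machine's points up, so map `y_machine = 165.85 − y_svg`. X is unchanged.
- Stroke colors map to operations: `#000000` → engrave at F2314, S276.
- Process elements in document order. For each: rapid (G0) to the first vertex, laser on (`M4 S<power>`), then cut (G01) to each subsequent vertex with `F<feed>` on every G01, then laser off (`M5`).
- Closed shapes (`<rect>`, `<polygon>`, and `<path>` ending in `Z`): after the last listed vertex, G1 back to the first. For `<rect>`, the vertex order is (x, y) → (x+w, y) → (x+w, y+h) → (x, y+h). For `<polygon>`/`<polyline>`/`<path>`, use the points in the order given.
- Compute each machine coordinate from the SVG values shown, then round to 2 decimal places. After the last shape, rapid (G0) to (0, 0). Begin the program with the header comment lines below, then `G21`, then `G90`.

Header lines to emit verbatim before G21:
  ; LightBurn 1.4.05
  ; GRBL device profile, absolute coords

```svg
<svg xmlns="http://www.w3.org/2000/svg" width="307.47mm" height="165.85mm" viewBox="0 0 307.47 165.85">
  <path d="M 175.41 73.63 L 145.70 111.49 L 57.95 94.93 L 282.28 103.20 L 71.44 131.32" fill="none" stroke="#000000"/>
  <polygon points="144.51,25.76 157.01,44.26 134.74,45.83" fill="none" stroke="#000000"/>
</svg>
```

1 u = 1 mm; y_m = 165.85 − y.

[1] `<path>` open polyline, #000000→engrave S276 F2314: (175.41,92.22) → (145.70,54.36) → (57.95,70.92) → (282.28,62.65) → (71.44,34.53)

[2] `<polygon>` regular polygon, #000000→engrave S276 F2314: (144.51,140.09) → (157.01,121.59) → (134.74,120.02) → (144.51,140.09) (closed)

; LightBurn 1.4.05
; GRBL device profile, absolute coords
G21
G90
G0 X175.41 Y92.22
M4 S276
G01 X145.70 Y54.36 F2314
G01 X57.95 Y70.92 F2314
G01 X282.28 Y62.65 F2314
G01 X71.44 Y34.53 F2314
M5
G0 X144.51 Y140.09
M4 S276
G01 X157.01 Y121.59 F2314
G01 X134.74 Y120.02 F2314
G01 X144.51 Y140.09 F2314
M5
G0 X0.00 Y0.00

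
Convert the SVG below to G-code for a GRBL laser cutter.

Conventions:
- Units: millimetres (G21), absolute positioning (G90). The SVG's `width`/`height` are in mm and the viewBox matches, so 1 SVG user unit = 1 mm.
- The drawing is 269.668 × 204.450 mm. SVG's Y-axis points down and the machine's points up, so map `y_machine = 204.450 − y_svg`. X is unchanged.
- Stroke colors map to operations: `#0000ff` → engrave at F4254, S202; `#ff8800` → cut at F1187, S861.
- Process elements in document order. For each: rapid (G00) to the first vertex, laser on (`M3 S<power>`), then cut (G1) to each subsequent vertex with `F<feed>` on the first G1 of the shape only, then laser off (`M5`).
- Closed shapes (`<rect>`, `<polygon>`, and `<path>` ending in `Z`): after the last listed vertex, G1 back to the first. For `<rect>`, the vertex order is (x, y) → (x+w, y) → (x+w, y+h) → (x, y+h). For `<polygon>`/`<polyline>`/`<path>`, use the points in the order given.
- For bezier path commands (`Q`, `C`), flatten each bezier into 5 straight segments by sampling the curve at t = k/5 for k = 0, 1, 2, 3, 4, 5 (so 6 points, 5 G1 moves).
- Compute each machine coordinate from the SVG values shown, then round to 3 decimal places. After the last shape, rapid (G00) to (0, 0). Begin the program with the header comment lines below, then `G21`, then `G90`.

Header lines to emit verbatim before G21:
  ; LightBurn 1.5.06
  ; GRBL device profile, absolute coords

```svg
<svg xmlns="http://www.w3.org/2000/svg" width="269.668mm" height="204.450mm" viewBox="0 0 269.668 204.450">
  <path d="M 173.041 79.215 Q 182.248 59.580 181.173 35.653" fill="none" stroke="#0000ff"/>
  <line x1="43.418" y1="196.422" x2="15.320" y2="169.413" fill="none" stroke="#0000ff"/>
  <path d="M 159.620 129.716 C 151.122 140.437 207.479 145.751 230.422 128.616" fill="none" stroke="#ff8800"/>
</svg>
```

1 u = 1 mm; y_m = 204.450 − y.

[1] `<path>` quadratic bezier, #0000ff→engrave S202 F4254: (173.041,125.235) → (176.313,133.261) → (178.761,141.630) → (180.388,150.342) → (181.192,159.398) → (181.173,168.797)

[2] `<line>` line segment, #0000ff→engrave S202 F4254: (43.418,8.028) → (15.320,35.037)

[3] `<path>` cubic bezier, #ff8800→cut S861 F1187: (159.620,74.734) → (161.518,69.087) → (174.264,65.555) → (193.141,64.957) → (213.433,68.111) → (230.422,75.834)

; LightBurn 1.5.06
; GRBL device profile, absolute coords
G21
G90
G00 X173.041 Y125.235
M3 S202
G1 X176.313 Y133.261 F4254
G1 X178.761 Y141.630
G1 X180.388 Y150.342
G1 X181.192 Y159.398
G1 X181.173 Y168.797
M5
G00 X43.418 Y8.028
M3 S202
G1 X15.320 Y35.037 F4254
M5
G00 X159.620 Y74.734
M3 S861
G1 X161.518 Y69.087 F1187
G1 X174.264 Y65.555
G1 X193.141 Y64.957
G1 X213.433 Y68.111
G1 X230.422 Y75.834
M5
G00 X0.000 Y0.000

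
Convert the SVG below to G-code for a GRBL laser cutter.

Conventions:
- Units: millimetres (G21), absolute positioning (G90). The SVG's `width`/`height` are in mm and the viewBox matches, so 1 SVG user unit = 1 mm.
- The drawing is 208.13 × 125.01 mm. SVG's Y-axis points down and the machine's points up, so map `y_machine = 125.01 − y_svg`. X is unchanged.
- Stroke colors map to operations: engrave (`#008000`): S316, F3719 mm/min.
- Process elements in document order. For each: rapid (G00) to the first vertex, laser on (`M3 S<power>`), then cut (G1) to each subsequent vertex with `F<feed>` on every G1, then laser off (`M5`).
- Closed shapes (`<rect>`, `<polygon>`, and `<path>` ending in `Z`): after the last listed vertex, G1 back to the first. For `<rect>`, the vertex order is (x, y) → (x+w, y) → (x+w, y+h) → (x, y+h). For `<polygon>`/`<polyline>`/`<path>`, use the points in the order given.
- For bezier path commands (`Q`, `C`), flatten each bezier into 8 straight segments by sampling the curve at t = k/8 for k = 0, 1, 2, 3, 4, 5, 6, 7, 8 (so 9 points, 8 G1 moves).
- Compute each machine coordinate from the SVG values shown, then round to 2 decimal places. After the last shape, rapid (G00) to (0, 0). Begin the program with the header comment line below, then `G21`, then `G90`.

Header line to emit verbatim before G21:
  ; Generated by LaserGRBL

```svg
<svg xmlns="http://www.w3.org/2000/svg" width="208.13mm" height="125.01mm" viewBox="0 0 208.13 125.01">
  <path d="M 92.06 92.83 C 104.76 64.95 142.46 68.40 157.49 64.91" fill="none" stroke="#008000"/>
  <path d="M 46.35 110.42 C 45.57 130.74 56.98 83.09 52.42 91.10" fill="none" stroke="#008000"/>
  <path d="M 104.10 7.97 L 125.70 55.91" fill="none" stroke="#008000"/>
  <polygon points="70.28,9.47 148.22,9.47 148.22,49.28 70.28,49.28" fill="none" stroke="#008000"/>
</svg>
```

viewBox `0 0 208.13 125.01` with mm width/height → 1 unit = 1 mm. Flip: y_m = 125.01 − y_svg.

**Shape 1** — `<path>` cubic bezier, stroke `#008000` → engrave (S316, F3719). Control points (SVG): P0=(92.06,92.83), P1=(104.76,64.95), P2=(142.46,68.40), P3=(157.49,64.91); sampled at t=k/8. Machine vertices: (92.06,32.18) → (97.90,41.24) → (105.53,47.81) → (114.38,52.35) → (123.90,55.29) → (133.53,57.08) → (142.71,58.19) → (150.88,59.04) → (157.49,60.10). Open path.

**Shape 2** — `<path>` cubic bezier, stroke `#008000` → engrave (S316, F3719). Control points (SVG): P0=(46.35,110.42), P1=(45.57,130.74), P2=(56.98,83.09), P3=(52.42,91.10); sampled at t=k/8. Machine vertices: (46.35,14.59) → (46.57,9.91) → (47.61,10.16) → (49.13,13.89) → (50.80,19.63) → (52.30,25.96) → (53.29,31.41) → (53.44,34.55) → (52.42,33.91). Open path.

**Shape 3** — `<path>` line segment, stroke `#008000` → engrave (S316, F3719). Machine vertices: (104.10,117.04) → (125.70,69.10). Open path.

**Shape 4** — `<polygon>` rectangle, stroke `#008000` → engrave (S316, F3719). Machine vertices: (70.28,115.54) → (148.22,115.54) → (148.22,75.73) → (70.28,75.73) → (70.28,115.54). Closed: final G1 returns to the first vertex.

; Generated by LaserGRBL
G21
G90
G00 X92.06 Y32.18
M3 S316
G1 X97.90 Y41.24 F3719
G1 X105.53 Y47.81 F3719
G1 X114.38 Y52.35 F3719
G1 X123.90 Y55.29 F3719
G1 X133.53 Y57.08 F3719
G1 X142.71 Y58.19 F3719
G1 X150.88 Y59.04 F3719
G1 X157.49 Y60.10 F3719
M5
G00 X46.35 Y14.59
M3 S316
G1 X46.57 Y9.91 F3719
G1 X47.61 Y10.16 F3719
G1 X49.13 Y13.89 F3719
G1 X50.80 Y19.63 F3719
G1 X52.30 Y25.96 F3719
G1 X53.29 Y31.41 F3719
G1 X53.44 Y34.55 F3719
G1 X52.42 Y33.91 F3719
M5
G00 X104.10 Y117.04
M3 S316
G1 X125.70 Y69.10 F3719
M5
G00 X70.28 Y115.54
M3 S316
G1 X148.22 Y115.54 F3719
G1 X148.22 Y75.73 F3719
G1 X70.28 Y75.73 F3719
G1 X70.28 Y115.54 F3719
M5
G00 X0.00 Y0.00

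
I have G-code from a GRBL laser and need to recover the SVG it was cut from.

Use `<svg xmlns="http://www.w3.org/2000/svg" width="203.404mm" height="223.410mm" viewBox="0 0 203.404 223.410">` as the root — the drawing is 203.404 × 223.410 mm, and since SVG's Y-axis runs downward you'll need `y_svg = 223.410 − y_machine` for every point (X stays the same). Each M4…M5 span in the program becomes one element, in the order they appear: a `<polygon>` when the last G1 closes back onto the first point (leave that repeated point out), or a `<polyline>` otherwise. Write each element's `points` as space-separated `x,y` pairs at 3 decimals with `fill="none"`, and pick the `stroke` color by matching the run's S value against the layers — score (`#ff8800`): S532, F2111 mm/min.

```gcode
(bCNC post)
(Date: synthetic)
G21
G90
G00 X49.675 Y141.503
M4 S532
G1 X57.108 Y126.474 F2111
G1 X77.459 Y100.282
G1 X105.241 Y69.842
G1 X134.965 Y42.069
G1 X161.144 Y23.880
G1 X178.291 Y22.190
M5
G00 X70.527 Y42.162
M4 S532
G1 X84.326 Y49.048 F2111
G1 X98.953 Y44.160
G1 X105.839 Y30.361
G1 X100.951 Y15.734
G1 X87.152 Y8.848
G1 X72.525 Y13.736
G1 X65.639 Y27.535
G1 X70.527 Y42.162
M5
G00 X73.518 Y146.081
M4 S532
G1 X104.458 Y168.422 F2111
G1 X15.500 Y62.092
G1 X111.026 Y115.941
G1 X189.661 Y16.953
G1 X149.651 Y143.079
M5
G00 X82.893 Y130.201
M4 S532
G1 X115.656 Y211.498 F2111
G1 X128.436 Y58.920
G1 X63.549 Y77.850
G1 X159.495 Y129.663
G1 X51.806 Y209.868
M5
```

Machine Y-up, SVG Y-down with viewBox height 223.410, so y_svg = 223.410 − y_machine; X carries over. Every run uses S532, so all elements get stroke `#ff8800` (score).

Run 1: The run is open, so emit a `<polyline>` with points (Y-flipped): 49.675,81.907 57.108,96.936 77.459,123.128 105.241,153.568 134.965,181.341 161.144,199.530 178.291,201.220.

Run 2: The run returns to its start, so emit a `<polygon>` with points (Y-flipped): 70.527,181.248 84.326,174.362 98.953,179.250 105.839,193.049 100.951,207.676 87.152,214.562 72.525,209.674 65.639,195.875.

Run 3: The run is open, so emit a `<polyline>` with points (Y-flipped): 73.518,77.329 104.458,54.988 15.500,161.318 111.026,107.469 189.661,206.457 149.651,80.331.

Run 4: The run is open, so emit a `<polyline>` with points (Y-flipped): 82.893,93.209 115.656,11.912 128.436,164.490 63.549,145.560 159.495,93.747 51.806,13.542.

<svg xmlns="http://www.w3.org/2000/svg" width="203.404mm" height="223.410mm" viewBox="0 0 203.404 223.410">
  <polyline points="49.675,81.907 57.108,96.936 77.459,123.128 105.241,153.568 134.965,181.341 161.144,199.530 178.291,201.220" fill="none" stroke="#ff8800"/>
  <polygon points="70.527,181.248 84.326,174.362 98.953,179.250 105.839,193.049 100.951,207.676 87.152,214.562 72.525,209.674 65.639,195.875" fill="none" stroke="#ff8800"/>
  <polyline points="73.518,77.329 104.458,54.988 15.500,161.318 111.026,107.469 189.661,206.457 149.651,80.331" fill="none" stroke="#ff8800"/>
  <polyline points="82.893,93.209 115.656,11.912 128.436,164.490 63.549,145.560 159.495,93.747 51.806,13.542" fill="none" stroke="#ff8800"/>
</svg>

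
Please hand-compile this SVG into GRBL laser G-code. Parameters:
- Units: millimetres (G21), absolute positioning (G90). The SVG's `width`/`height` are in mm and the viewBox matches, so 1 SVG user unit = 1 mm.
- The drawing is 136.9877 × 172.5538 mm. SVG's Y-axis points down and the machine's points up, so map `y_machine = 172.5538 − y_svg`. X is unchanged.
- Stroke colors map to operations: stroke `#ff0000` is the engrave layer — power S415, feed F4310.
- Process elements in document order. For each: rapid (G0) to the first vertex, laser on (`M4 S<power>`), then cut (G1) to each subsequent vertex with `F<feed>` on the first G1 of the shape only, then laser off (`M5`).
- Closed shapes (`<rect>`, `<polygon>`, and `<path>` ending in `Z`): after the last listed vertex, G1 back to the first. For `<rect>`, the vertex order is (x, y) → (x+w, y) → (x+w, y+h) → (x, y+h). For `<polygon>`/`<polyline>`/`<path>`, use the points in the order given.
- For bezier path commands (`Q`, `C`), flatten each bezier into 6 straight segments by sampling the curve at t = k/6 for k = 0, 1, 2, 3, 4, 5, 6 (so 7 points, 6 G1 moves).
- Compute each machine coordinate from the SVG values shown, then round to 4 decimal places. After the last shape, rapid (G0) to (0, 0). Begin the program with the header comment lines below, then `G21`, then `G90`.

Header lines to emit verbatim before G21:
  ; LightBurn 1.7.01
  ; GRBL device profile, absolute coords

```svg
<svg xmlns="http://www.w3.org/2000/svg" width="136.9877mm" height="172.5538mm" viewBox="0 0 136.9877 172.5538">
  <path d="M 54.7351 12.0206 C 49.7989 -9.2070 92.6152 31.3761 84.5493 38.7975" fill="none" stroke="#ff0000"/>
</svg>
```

Since the viewBox matches the mm dimensions, user units are millimetres directly. The only transform is the Y-flip y_m = 172.5538 − y_svg.

Shape 1 is a cubic bezier drawn with `<path>`. Its stroke #ff0000 means engrave at S415, F4310. After flipping Y the toolpath is (54.7351,160.5332) → (55.7897,166.4358) → (62.0633,164.6747) → (70.8158,157.8881) → (79.3076,148.7141) → (84.7987,139.7908) → (84.5493,133.7563).

; LightBurn 1.7.01
; GRBL device profile, absolute coords
G21
G90
G0 X54.7351 Y160.5332
M4 S415
G1 X55.7897 Y166.4358 F4310
G1 X62.0633 Y164.6747
G1 X70.8158 Y157.8881
G1 X79.3076 Y148.7141
G1 X84.7987 Y139.7908
G1 X84.5493 Y133.7563
M5
G0 X0.0000 Y0.0000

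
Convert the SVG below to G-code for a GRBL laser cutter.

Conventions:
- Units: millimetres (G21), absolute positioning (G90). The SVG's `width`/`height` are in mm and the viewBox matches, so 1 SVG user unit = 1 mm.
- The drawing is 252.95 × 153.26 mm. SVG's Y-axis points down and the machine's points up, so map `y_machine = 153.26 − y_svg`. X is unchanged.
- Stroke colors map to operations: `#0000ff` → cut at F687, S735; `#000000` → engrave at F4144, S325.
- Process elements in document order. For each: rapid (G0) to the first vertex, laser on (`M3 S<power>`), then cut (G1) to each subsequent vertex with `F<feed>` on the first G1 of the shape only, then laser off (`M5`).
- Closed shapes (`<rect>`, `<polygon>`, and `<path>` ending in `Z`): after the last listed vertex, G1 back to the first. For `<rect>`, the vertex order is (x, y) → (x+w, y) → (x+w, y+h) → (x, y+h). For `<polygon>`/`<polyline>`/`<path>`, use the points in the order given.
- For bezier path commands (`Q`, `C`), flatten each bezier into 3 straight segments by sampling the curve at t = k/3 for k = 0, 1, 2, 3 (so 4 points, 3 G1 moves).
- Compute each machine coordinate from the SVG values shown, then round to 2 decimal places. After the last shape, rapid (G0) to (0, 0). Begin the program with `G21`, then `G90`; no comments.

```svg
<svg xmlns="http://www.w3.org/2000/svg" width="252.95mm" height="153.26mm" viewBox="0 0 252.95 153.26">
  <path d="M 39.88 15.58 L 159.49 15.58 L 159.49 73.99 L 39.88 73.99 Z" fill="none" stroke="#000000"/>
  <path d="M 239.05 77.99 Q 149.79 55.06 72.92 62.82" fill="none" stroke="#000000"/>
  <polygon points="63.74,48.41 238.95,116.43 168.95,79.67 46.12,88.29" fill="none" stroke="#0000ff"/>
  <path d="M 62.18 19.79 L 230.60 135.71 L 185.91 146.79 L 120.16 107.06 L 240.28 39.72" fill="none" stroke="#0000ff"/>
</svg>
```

G21
G90
G0 X39.88 Y137.68
M3 S325
G1 X159.49 Y137.68 F4144
G1 X159.49 Y79.27
G1 X39.88 Y79.27
G1 X39.88 Y137.68
M5
G0 X239.05 Y75.27
M3 S325
G1 X180.92 Y87.15 F4144
G1 X125.54 Y92.20
G1 X72.92 Y90.44
M5
G0 X63.74 Y104.85
M3 S735
G1 X238.95 Y36.83 F687
G1 X168.95 Y73.59
G1 X46.12 Y64.97
G1 X63.74 Y104.85
M5
G0 X62.18 Y133.47
M3 S735
G1 X230.60 Y17.55 F687
G1 X185.91 Y6.47
G1 X120.16 Y46.20
G1 X240.28 Y113.54
M5
G0 X0.00 Y0.00

viewBox `0 0 252.95 153.26` with mm width/height → 1 unit = 1 mm. Flip: y_m = 153.26 − y_svg.

**Shape 1** — `<path>` rectangle, stroke `#000000` → engrave (S325, F4144). Machine vertices: (39.88,137.68) → (159.49,137.68) → (159.49,79.27) → (39.88,79.27) → (39.88,137.68). Closed: final G1 returns to the first vertex.

**Shape 2** — `<path>` quadratic bezier, stroke `#000000` → engrave (S325, F4144). Control points (SVG): P0=(239.05,77.99), P1=(149.79,55.06), P2=(72.92,62.82); sampled at t=k/3. Machine vertices: (239.05,75.27) → (180.92,87.15) → (125.54,92.20) → (72.92,90.44). Open path.

**Shape 3** — `<polygon>` closed polygon, stroke `#0000ff` → cut (S735, F687). Machine vertices: (63.74,104.85) → (238.95,36.83) → (168.95,73.59) → (46.12,64.97) → (63.74,104.85). Closed: final G1 returns to the first vertex.

**Shape 4** — `<path>` open polyline, stroke `#0000ff` → cut (S735, F687). Machine vertices: (62.18,133.47) → (230.60,17.55) → (185.91,6.47) → (120.16,46.20) → (240.28,113.54). Open path.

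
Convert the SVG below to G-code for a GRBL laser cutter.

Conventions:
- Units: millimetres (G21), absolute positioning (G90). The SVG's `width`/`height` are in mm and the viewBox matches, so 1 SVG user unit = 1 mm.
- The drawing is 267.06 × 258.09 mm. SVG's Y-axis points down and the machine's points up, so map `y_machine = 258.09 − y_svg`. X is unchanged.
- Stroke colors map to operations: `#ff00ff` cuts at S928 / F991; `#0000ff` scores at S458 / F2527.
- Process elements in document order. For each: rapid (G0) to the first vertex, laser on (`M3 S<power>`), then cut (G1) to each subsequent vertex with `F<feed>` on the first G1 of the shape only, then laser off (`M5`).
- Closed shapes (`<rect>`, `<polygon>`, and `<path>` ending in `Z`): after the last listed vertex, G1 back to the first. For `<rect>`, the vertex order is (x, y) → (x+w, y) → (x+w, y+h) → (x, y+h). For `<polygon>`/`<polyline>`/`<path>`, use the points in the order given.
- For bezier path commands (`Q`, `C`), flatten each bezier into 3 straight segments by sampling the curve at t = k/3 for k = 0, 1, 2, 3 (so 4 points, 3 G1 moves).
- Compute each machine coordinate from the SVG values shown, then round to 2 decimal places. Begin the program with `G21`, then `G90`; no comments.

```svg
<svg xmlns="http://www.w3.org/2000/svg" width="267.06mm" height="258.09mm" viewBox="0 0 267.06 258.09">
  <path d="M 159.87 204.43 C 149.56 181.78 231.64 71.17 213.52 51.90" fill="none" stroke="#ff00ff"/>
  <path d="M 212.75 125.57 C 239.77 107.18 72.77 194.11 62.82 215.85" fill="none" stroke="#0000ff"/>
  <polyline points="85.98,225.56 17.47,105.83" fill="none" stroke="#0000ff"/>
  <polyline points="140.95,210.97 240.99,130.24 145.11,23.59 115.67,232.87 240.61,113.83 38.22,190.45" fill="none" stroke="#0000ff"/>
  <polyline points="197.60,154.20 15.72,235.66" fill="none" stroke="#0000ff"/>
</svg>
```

G21
G90
G0 X159.87 Y53.66
M3 S928
G1 X173.22 Y98.99 F991
G1 X205.37 Y163.11
G1 X213.52 Y206.19
M5
G0 X212.75 Y132.52
M3 S458
G1 X188.10 Y122.12 F2527
G1 X112.12 Y79.39
G1 X62.82 Y42.24
M5
G0 X85.98 Y32.53
M3 S458
G1 X17.47 Y152.26 F2527
M5
G0 X140.95 Y47.12
M3 S458
G1 X240.99 Y127.85 F2527
G1 X145.11 Y234.50
G1 X115.67 Y25.22
G1 X240.61 Y144.26
G1 X38.22 Y67.64
M5
G0 X197.60 Y103.89
M3 S458
G1 X15.72 Y22.43 F2527
M5

Since the viewBox matches the mm dimensions, user units are millimetres directly. The only transform is the Y-flip y_m = 258.09 − y_svg.

Shape 1 is a cubic bezier drawn with `<path>`. Its stroke #ff00ff means cut at S928, F991. After flipping Y the toolpath is (159.87,53.66) → (173.22,98.99) → (205.37,163.11) → (213.52,206.19).

Shape 2 is a cubic bezier drawn with `<path>`. Its stroke #0000ff means score at S458, F2527. After flipping Y the toolpath is (212.75,132.52) → (188.10,122.12) → (112.12,79.39) → (62.82,42.24).

Shape 3 is a line segment drawn with `<polyline>`. Its stroke #0000ff means score at S458, F2527. After flipping Y the toolpath is (85.98,32.53) → (17.47,152.26).

Shape 4 is a open polyline drawn with `<polyline>`. Its stroke #0000ff means score at S458, F2527. After flipping Y the toolpath is (140.95,47.12) → (240.99,127.85) → (145.11,234.50) → (115.67,25.22) → (240.61,144.26) → (38.22,67.64).

Shape 5 is a line segment drawn with `<polyline>`. Its stroke #0000ff means score at S458, F2527. After flipping Y the toolpath is (197.60,103.89) → (15.72,22.43).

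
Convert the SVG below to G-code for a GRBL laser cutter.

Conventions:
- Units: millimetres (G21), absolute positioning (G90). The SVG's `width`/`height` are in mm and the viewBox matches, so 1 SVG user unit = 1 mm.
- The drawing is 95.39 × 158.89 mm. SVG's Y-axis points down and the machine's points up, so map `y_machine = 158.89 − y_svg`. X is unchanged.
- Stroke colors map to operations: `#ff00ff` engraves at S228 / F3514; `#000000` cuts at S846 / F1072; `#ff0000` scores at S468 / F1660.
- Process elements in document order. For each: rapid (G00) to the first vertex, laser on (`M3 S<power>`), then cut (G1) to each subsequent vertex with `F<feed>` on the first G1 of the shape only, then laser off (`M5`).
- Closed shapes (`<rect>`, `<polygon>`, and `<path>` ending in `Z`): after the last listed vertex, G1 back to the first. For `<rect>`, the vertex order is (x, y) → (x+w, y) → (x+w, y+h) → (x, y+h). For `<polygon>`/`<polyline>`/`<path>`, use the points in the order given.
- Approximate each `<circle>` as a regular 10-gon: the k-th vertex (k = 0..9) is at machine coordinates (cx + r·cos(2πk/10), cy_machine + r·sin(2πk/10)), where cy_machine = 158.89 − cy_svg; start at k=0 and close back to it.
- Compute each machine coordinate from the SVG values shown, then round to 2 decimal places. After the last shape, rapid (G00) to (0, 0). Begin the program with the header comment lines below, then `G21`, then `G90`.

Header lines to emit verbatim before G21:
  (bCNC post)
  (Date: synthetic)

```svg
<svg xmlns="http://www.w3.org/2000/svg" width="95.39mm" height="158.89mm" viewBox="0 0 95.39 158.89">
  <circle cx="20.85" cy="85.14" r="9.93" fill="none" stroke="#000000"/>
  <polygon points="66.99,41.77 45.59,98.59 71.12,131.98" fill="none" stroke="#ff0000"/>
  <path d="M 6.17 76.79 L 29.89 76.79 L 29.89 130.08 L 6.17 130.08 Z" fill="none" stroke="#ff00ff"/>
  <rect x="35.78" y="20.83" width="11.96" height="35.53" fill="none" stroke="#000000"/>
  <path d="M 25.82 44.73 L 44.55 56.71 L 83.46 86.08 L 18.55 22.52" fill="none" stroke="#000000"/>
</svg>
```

1 u = 1 mm; y_m = 158.89 − y.

[1] `<circle>` circle, #000000→cut S846 F1072: (30.78,73.75) → (28.88,79.59) → (23.92,83.19) → (17.78,83.19) → (12.82,79.59) → (10.92,73.75) → (12.82,67.91) → (17.78,64.31) → (23.92,64.31) → (28.88,67.91) → (30.78,73.75) (closed)

[2] `<polygon>` closed polygon, #ff0000→score S468 F1660: (66.99,117.12) → (45.59,60.30) → (71.12,26.91) → (66.99,117.12) (closed)

[3] `<path>` rectangle, #ff00ff→engrave S228 F3514: (6.17,82.10) → (29.89,82.10) → (29.89,28.81) → (6.17,28.81) → (6.17,82.10) (closed)

[4] `<rect>` rectangle, #000000→cut S846 F1072: (35.78,138.06) → (47.74,138.06) → (47.74,102.53) → (35.78,102.53) → (35.78,138.06) (closed)

[5] `<path>` open polyline, #000000→cut S846 F1072: (25.82,114.16) → (44.55,102.18) → (83.46,72.81) → (18.55,136.37)

(bCNC post)
(Date: synthetic)
G21
G90
G00 X30.78 Y73.75
M3 S846
G1 X28.88 Y79.59 F1072
G1 X23.92 Y83.19
G1 X17.78 Y83.19
G1 X12.82 Y79.59
G1 X10.92 Y73.75
G1 X12.82 Y67.91
G1 X17.78 Y64.31
G1 X23.92 Y64.31
G1 X28.88 Y67.91
G1 X30.78 Y73.75
M5
G00 X66.99 Y117.12
M3 S468
G1 X45.59 Y60.30 F1660
G1 X71.12 Y26.91
G1 X66.99 Y117.12
M5
G00 X6.17 Y82.10
M3 S228
G1 X29.89 Y82.10 F3514
G1 X29.89 Y28.81
G1 X6.17 Y28.81
G1 X6.17 Y82.10
M5
G00 X35.78 Y138.06
M3 S846
G1 X47.74 Y138.06 F1072
G1 X47.74 Y102.53
G1 X35.78 Y102.53
G1 X35.78 Y138.06
M5
G00 X25.82 Y114.16
M3 S846
G1 X44.55 Y102.18 F1072
G1 X83.46 Y72.81
G1 X18.55 Y136.37
M5
G00 X0.00 Y0.00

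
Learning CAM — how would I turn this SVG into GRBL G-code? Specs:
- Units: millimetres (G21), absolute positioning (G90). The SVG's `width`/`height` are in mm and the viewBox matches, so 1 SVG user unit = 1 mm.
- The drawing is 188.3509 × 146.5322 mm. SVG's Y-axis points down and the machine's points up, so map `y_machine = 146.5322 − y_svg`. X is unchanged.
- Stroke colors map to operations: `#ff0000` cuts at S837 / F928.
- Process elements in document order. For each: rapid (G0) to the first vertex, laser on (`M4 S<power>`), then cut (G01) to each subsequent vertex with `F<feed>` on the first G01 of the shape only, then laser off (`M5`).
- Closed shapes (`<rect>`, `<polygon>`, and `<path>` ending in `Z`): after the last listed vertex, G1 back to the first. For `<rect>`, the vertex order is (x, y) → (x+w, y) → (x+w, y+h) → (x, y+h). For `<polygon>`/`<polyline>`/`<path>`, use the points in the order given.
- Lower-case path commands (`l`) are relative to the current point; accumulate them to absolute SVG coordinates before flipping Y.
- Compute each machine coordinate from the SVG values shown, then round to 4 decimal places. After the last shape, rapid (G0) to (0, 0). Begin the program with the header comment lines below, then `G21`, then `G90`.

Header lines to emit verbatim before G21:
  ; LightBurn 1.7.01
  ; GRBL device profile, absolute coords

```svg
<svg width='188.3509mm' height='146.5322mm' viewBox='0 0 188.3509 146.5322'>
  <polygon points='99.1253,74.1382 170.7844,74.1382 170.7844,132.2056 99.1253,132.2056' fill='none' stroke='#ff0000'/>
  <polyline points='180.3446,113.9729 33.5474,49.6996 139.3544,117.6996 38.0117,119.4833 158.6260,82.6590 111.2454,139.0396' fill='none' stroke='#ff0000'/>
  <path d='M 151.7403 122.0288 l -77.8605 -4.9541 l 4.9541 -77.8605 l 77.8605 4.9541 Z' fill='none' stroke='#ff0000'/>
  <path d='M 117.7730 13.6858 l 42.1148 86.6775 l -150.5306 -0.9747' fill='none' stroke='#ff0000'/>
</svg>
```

; LightBurn 1.7.01
; GRBL device profile, absolute coords
G21
G90
G0 X99.1253 Y72.3940
M4 S837
G01 X170.7844 Y72.3940 F928
G01 X170.7844 Y14.3266
G01 X99.1253 Y14.3266
G01 X99.1253 Y72.3940
M5
G0 X180.3446 Y32.5593
M4 S837
G01 X33.5474 Y96.8326 F928
G01 X139.3544 Y28.8326
G01 X38.0117 Y27.0489
G01 X158.6260 Y63.8732
G01 X111.2454 Y7.4926
M5
G0 X151.7403 Y24.5034
M4 S837
G01 X73.8798 Y29.4575 F928
G01 X78.8339 Y107.3180
G01 X156.6944 Y102.3639
G01 X151.7403 Y24.5034
M5
G0 X117.7730 Y132.8464
M4 S837
G01 X159.8878 Y46.1689 F928
G01 X9.3572 Y47.1436
M5
G0 X0.0000 Y0.0000

1 u = 1 mm; y_m = 146.5322 − y.

[1] `<polygon>` rectangle, #ff0000→cut S837 F928: (99.1253,72.3940) → (170.7844,72.3940) → (170.7844,14.3266) → (99.1253,14.3266) → (99.1253,72.3940) (closed)

[2] `<polyline>` open polyline, #ff0000→cut S837 F928: (180.3446,32.5593) → (33.5474,96.8326) → (139.3544,28.8326) → (38.0117,27.0489) → (158.6260,63.8732) → (111.2454,7.4926)

[3] `<path>` regular polygon, #ff0000→cut S837 F928: (151.7403,24.5034) → (73.8798,29.4575) → (78.8339,107.3180) → (156.6944,102.3639) → (151.7403,24.5034) (closed)

[4] `<path>` open polyline, #ff0000→cut S837 F928: (117.7730,132.8464) → (159.8878,46.1689) → (9.3572,47.1436)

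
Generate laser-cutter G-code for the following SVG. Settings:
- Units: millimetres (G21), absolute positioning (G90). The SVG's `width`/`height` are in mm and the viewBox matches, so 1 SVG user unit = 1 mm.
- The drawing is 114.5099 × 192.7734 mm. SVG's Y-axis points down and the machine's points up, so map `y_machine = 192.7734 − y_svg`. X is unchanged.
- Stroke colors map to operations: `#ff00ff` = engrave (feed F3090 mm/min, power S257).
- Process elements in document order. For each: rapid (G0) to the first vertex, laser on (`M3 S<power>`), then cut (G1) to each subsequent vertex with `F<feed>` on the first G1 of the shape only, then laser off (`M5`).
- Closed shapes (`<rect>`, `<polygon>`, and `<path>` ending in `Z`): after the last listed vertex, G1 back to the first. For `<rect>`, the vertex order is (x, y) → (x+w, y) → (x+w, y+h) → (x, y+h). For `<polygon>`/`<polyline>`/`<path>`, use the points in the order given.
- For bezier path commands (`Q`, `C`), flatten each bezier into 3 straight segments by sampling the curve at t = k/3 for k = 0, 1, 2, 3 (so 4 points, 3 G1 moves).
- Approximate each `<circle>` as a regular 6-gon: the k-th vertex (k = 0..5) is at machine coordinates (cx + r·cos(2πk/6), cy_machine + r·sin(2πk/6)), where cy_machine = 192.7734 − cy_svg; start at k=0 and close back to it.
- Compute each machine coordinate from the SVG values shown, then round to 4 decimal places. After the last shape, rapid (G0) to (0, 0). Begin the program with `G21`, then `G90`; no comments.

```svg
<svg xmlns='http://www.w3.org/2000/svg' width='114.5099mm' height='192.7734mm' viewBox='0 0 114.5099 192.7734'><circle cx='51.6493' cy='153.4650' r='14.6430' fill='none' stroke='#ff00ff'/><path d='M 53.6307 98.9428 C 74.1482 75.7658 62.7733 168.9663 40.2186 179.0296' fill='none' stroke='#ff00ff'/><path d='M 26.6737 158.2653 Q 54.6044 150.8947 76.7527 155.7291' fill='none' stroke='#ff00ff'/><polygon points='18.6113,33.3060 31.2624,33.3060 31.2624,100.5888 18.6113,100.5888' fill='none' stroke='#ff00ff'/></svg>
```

G21
G90
G0 X66.2923 Y39.3084
M3 S257
G1 X58.9708 Y51.9896 F3090
G1 X44.3278 Y51.9896
G1 X37.0063 Y39.3084
G1 X44.3278 Y26.6272
G1 X58.9708 Y26.6272
G1 X66.2923 Y39.3084
M5
G0 X53.6307 Y93.8306
M3 S257
G1 X64.2845 Y85.6045 F3090
G1 X58.2796 Y44.1301
G1 X40.2186 Y13.7438
M5
G0 X26.6737 Y34.5081
M3 S257
G1 X44.6517 Y38.0657 F3090
G1 X61.3447 Y38.9111
G1 X76.7527 Y37.0443
M5
G0 X18.6113 Y159.4674
M3 S257
G1 X31.2624 Y159.4674 F3090
G1 X31.2624 Y92.1846
G1 X18.6113 Y92.1846
G1 X18.6113 Y159.4674
M5
G0 X0.0000 Y0.0000

viewBox `0 0 114.5099 192.7734` with mm width/height → 1 unit = 1 mm. Flip: y_m = 192.7734 − y_svg.

**Shape 1** — `<circle>` circle, stroke `#ff00ff` → engrave (S257, F3090). Machine vertices: (66.2923,39.3084) → (58.9708,51.9896) → (44.3278,51.9896) → (37.0063,39.3084) → (44.3278,26.6272) → (58.9708,26.6272) → (66.2923,39.3084). Closed: final G1 returns to the first vertex.

**Shape 2** — `<path>` cubic bezier, stroke `#ff00ff` → engrave (S257, F3090). Control points (SVG): P0=(53.6307,98.9428), P1=(74.1482,75.7658), P2=(62.7733,168.9663), P3=(40.2186,179.0296); sampled at t=k/3. Machine vertices: (53.6307,93.8306) → (64.2845,85.6045) → (58.2796,44.1301) → (40.2186,13.7438). Open path.

**Shape 3** — `<path>` quadratic bezier, stroke `#ff00ff` → engrave (S257, F3090). Control points (SVG): P0=(26.6737,158.2653), P1=(54.6044,150.8947), P2=(76.7527,155.7291); sampled at t=k/3. Machine vertices: (26.6737,34.5081) → (44.6517,38.0657) → (61.3447,38.9111) → (76.7527,37.0443). Open path.

**Shape 4** — `<polygon>` rectangle, stroke `#ff00ff` → engrave (S257, F3090). Machine vertices: (18.6113,159.4674) → (31.2624,159.4674) → (31.2624,92.1846) → (18.6113,92.1846) → (18.6113,159.4674). Closed: final G1 returns to the first vertex.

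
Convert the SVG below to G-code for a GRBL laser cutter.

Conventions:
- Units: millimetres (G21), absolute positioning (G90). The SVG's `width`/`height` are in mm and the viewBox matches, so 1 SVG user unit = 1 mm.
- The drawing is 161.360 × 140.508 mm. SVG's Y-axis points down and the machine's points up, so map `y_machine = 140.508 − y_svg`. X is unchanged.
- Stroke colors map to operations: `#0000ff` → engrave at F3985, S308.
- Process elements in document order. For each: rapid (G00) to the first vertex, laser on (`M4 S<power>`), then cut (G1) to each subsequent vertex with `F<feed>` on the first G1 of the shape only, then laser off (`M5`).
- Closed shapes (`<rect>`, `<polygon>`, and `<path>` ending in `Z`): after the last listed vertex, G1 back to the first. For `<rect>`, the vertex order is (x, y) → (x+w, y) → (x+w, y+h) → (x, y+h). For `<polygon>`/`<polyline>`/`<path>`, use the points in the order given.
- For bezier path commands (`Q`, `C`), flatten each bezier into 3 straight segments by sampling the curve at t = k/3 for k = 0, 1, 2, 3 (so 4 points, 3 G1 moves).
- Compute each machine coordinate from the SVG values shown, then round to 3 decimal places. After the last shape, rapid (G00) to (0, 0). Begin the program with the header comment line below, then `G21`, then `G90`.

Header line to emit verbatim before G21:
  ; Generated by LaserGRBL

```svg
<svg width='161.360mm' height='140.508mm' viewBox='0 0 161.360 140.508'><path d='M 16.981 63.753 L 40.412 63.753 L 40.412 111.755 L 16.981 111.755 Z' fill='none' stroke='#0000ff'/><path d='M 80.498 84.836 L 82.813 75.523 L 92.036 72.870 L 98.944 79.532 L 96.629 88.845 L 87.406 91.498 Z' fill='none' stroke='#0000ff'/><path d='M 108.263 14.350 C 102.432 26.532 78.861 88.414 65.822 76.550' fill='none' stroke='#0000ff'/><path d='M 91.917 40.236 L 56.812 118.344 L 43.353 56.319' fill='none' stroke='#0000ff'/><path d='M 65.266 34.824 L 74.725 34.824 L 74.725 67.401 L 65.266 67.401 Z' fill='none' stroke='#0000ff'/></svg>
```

; Generated by LaserGRBL
G21
G90
G00 X16.981 Y76.755
M4 S308
G1 X40.412 Y76.755 F3985
G1 X40.412 Y28.753
G1 X16.981 Y28.753
G1 X16.981 Y76.755
M5
G00 X80.498 Y55.672
M4 S308
G1 X82.813 Y64.985 F3985
G1 X92.036 Y67.638
G1 X98.944 Y60.976
G1 X96.629 Y51.663
G1 X87.406 Y49.010
G1 X80.498 Y55.672
M5
G00 X108.263 Y126.158
M4 S308
G1 X97.566 Y101.981 F3985
G1 X81.325 Y72.104
G1 X65.822 Y63.958
M5
G00 X91.917 Y100.272
M4 S308
G1 X56.812 Y22.164 F3985
G1 X43.353 Y84.189
M5
G00 X65.266 Y105.684
M4 S308
G1 X74.725 Y105.684 F3985
G1 X74.725 Y73.107
G1 X65.266 Y73.107
G1 X65.266 Y105.684
M5
G00 X0.000 Y0.000

1 u = 1 mm; y_m = 140.508 − y.

[1] `<path>` rectangle, #0000ff→engrave S308 F3985: (16.981,76.755) → (40.412,76.755) → (40.412,28.753) → (16.981,28.753) → (16.981,76.755) (closed)

[2] `<path>` regular polygon, #0000ff→engrave S308 F3985: (80.498,55.672) → (82.813,64.985) → (92.036,67.638) → (98.944,60.976) → (96.629,51.663) → (87.406,49.010) → (80.498,55.672) (closed)

[3] `<path>` cubic bezier, #0000ff→engrave S308 F3985: (108.263,126.158) → (97.566,101.981) → (81.325,72.104) → (65.822,63.958)

[4] `<path>` open polyline, #0000ff→engrave S308 F3985: (91.917,100.272) → (56.812,22.164) → (43.353,84.189)

[5] `<path>` rectangle, #0000ff→engrave S308 F3985: (65.266,105.684) → (74.725,105.684) → (74.725,73.107) → (65.266,73.107) → (65.266,105.684) (closed)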